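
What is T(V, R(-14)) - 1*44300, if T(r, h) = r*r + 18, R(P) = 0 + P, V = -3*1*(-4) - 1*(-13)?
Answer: -43657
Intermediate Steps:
V = 25 (V = -3*(-4) + 13 = 12 + 13 = 25)
R(P) = P
T(r, h) = 18 + r**2 (T(r, h) = r**2 + 18 = 18 + r**2)
T(V, R(-14)) - 1*44300 = (18 + 25**2) - 1*44300 = (18 + 625) - 44300 = 643 - 44300 = -43657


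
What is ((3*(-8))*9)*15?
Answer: -3240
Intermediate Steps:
((3*(-8))*9)*15 = -24*9*15 = -216*15 = -3240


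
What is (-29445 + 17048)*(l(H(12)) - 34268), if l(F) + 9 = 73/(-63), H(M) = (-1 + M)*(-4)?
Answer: 3824517004/9 ≈ 4.2495e+8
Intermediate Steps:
H(M) = 4 - 4*M
l(F) = -640/63 (l(F) = -9 + 73/(-63) = -9 + 73*(-1/63) = -9 - 73/63 = -640/63)
(-29445 + 17048)*(l(H(12)) - 34268) = (-29445 + 17048)*(-640/63 - 34268) = -12397*(-2159524/63) = 3824517004/9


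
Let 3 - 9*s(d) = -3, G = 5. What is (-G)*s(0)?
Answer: -10/3 ≈ -3.3333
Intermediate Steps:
s(d) = 2/3 (s(d) = 1/3 - 1/9*(-3) = 1/3 + 1/3 = 2/3)
(-G)*s(0) = -1*5*(2/3) = -5*2/3 = -10/3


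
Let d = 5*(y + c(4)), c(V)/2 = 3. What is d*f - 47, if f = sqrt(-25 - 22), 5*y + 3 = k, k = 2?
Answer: -47 + 29*I*sqrt(47) ≈ -47.0 + 198.81*I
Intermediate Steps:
c(V) = 6 (c(V) = 2*3 = 6)
y = -1/5 (y = -3/5 + (1/5)*2 = -3/5 + 2/5 = -1/5 ≈ -0.20000)
f = I*sqrt(47) (f = sqrt(-47) = I*sqrt(47) ≈ 6.8557*I)
d = 29 (d = 5*(-1/5 + 6) = 5*(29/5) = 29)
d*f - 47 = 29*(I*sqrt(47)) - 47 = 29*I*sqrt(47) - 47 = -47 + 29*I*sqrt(47)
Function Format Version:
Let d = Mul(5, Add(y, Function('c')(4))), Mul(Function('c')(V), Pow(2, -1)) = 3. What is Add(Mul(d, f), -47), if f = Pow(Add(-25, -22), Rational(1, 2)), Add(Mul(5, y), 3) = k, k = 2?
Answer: Add(-47, Mul(29, I, Pow(47, Rational(1, 2)))) ≈ Add(-47.000, Mul(198.81, I))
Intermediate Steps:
Function('c')(V) = 6 (Function('c')(V) = Mul(2, 3) = 6)
y = Rational(-1, 5) (y = Add(Rational(-3, 5), Mul(Rational(1, 5), 2)) = Add(Rational(-3, 5), Rational(2, 5)) = Rational(-1, 5) ≈ -0.20000)
f = Mul(I, Pow(47, Rational(1, 2))) (f = Pow(-47, Rational(1, 2)) = Mul(I, Pow(47, Rational(1, 2))) ≈ Mul(6.8557, I))
d = 29 (d = Mul(5, Add(Rational(-1, 5), 6)) = Mul(5, Rational(29, 5)) = 29)
Add(Mul(d, f), -47) = Add(Mul(29, Mul(I, Pow(47, Rational(1, 2)))), -47) = Add(Mul(29, I, Pow(47, Rational(1, 2))), -47) = Add(-47, Mul(29, I, Pow(47, Rational(1, 2))))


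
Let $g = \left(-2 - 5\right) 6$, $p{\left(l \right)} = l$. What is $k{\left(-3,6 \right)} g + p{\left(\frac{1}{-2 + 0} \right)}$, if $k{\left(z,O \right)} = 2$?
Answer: $- \frac{169}{2} \approx -84.5$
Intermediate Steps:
$g = -42$ ($g = \left(-7\right) 6 = -42$)
$k{\left(-3,6 \right)} g + p{\left(\frac{1}{-2 + 0} \right)} = 2 \left(-42\right) + \frac{1}{-2 + 0} = -84 + \frac{1}{-2} = -84 - \frac{1}{2} = - \frac{169}{2}$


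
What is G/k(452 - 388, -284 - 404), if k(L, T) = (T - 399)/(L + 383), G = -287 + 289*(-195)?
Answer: 25318974/1087 ≈ 23293.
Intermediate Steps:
G = -56642 (G = -287 - 56355 = -56642)
k(L, T) = (-399 + T)/(383 + L)
G/k(452 - 388, -284 - 404) = -56642*(383 + (452 - 388))/(-399 + (-284 - 404)) = -56642*(383 + 64)/(-399 - 688) = -56642/(-1087/447) = -56642*(-447/1087) = 25318974/1087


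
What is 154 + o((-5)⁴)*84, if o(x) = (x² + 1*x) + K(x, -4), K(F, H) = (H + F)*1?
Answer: 32917318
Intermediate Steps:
K(F, H) = F + H (K(F, H) = (F + H)*1 = F + H)
o(x) = -4 + x² + 2*x (o(x) = (x² + 1*x) + (x - 4) = (x² + x) + (-4 + x) = (x + x²) + (-4 + x) = -4 + x² + 2*x)
154 + o((-5)⁴)*84 = 154 + (-4 + ((-5)⁴)² + 2*(-5)⁴)*84 = 154 + (-4 + 625² + 2*625)*84 = 154 + (-4 + 390625 + 1250)*84 = 154 + 391871*84 = 154 + 32917164 = 32917318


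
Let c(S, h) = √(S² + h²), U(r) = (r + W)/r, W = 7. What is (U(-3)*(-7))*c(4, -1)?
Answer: 28*√17/3 ≈ 38.482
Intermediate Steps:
U(r) = (7 + r)/r (U(r) = (r + 7)/r = (7 + r)/r)
(U(-3)*(-7))*c(4, -1) = (((7 - 3)/(-3))*(-7))*√(4² + (-1)²) = (-⅓*4*(-7))*√(16 + 1) = (-4/3*(-7))*√17 = 28*√17/3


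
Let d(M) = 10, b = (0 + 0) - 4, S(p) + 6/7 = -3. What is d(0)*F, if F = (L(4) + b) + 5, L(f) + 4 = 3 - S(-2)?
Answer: 270/7 ≈ 38.571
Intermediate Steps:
S(p) = -27/7 (S(p) = -6/7 - 3 = -27/7)
b = -4 (b = 0 - 4 = -4)
L(f) = 20/7 (L(f) = -4 + (3 - 1*(-27/7)) = -4 + (3 + 27/7) = -4 + 48/7 = 20/7)
F = 27/7 (F = (20/7 - 4) + 5 = -8/7 + 5 = 27/7 ≈ 3.8571)
d(0)*F = 10*(27/7) = 270/7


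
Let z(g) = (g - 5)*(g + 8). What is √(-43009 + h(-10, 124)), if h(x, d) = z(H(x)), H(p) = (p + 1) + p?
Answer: I*√42745 ≈ 206.75*I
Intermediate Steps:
H(p) = 1 + 2*p (H(p) = (1 + p) + p = 1 + 2*p)
z(g) = (-5 + g)*(8 + g)
h(x, d) = -37 + (1 + 2*x)² + 6*x (h(x, d) = -40 + (1 + 2*x)² + 3*(1 + 2*x) = -40 + (1 + 2*x)² + (3 + 6*x) = -37 + (1 + 2*x)² + 6*x)
√(-43009 + h(-10, 124)) = √(-43009 + (-36 + 4*(-10)² + 10*(-10))) = √(-43009 + (-36 + 4*100 - 100)) = √(-43009 + (-36 + 400 - 100)) = √(-43009 + 264) = √(-42745) = I*√42745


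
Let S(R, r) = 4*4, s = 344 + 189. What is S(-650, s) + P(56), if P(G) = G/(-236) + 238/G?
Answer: 4723/236 ≈ 20.013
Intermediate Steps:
s = 533
P(G) = 238/G - G/236 (P(G) = G*(-1/236) + 238/G = -G/236 + 238/G = 238/G - G/236)
S(R, r) = 16
S(-650, s) + P(56) = 16 + (238/56 - 1/236*56) = 16 + (238*(1/56) - 14/59) = 16 + (17/4 - 14/59) = 16 + 947/236 = 4723/236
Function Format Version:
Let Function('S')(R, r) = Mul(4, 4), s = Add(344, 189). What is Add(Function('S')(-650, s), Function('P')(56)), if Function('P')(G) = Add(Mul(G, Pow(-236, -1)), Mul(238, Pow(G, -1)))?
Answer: Rational(4723, 236) ≈ 20.013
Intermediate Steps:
s = 533
Function('P')(G) = Add(Mul(238, Pow(G, -1)), Mul(Rational(-1, 236), G)) (Function('P')(G) = Add(Mul(G, Rational(-1, 236)), Mul(238, Pow(G, -1))) = Add(Mul(Rational(-1, 236), G), Mul(238, Pow(G, -1))) = Add(Mul(238, Pow(G, -1)), Mul(Rational(-1, 236), G)))
Function('S')(R, r) = 16
Add(Function('S')(-650, s), Function('P')(56)) = Add(16, Add(Mul(238, Pow(56, -1)), Mul(Rational(-1, 236), 56))) = Add(16, Add(Mul(238, Rational(1, 56)), Rational(-14, 59))) = Add(16, Add(Rational(17, 4), Rational(-14, 59))) = Add(16, Rational(947, 236)) = Rational(4723, 236)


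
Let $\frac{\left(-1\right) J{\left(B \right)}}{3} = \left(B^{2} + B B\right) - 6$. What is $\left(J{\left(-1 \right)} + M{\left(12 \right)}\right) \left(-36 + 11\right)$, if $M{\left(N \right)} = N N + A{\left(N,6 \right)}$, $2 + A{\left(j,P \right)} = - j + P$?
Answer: $-3700$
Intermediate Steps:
$A{\left(j,P \right)} = -2 + P - j$ ($A{\left(j,P \right)} = -2 + \left(- j + P\right) = -2 + \left(P - j\right) = -2 + P - j$)
$J{\left(B \right)} = 18 - 6 B^{2}$ ($J{\left(B \right)} = - 3 \left(\left(B^{2} + B B\right) - 6\right) = - 3 \left(\left(B^{2} + B^{2}\right) - 6\right) = - 3 \left(2 B^{2} - 6\right) = - 3 \left(-6 + 2 B^{2}\right) = 18 - 6 B^{2}$)
$M{\left(N \right)} = 4 + N^{2} - N$ ($M{\left(N \right)} = N N - \left(-4 + N\right) = N^{2} - \left(-4 + N\right) = 4 + N^{2} - N$)
$\left(J{\left(-1 \right)} + M{\left(12 \right)}\right) \left(-36 + 11\right) = \left(\left(18 - 6 \left(-1\right)^{2}\right) + \left(4 + 12^{2} - 12\right)\right) \left(-36 + 11\right) = \left(\left(18 - 6\right) + \left(4 + 144 - 12\right)\right) \left(-25\right) = \left(\left(18 - 6\right) + 136\right) \left(-25\right) = \left(12 + 136\right) \left(-25\right) = 148 \left(-25\right) = -3700$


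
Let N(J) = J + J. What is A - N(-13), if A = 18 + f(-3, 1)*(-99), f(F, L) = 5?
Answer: -451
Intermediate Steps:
N(J) = 2*J
A = -477 (A = 18 + 5*(-99) = 18 - 495 = -477)
A - N(-13) = -477 - 2*(-13) = -477 - 1*(-26) = -477 + 26 = -451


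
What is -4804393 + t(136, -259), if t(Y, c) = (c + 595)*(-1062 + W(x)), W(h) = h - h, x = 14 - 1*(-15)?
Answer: -5161225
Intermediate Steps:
x = 29 (x = 14 + 15 = 29)
W(h) = 0
t(Y, c) = -631890 - 1062*c (t(Y, c) = (c + 595)*(-1062 + 0) = (595 + c)*(-1062) = -631890 - 1062*c)
-4804393 + t(136, -259) = -4804393 + (-631890 - 1062*(-259)) = -4804393 + (-631890 + 275058) = -4804393 - 356832 = -5161225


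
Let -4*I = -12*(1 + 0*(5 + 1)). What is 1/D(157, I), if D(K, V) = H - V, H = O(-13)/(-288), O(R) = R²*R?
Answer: 288/1333 ≈ 0.21605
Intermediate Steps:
O(R) = R³
H = 2197/288 (H = (-13)³/(-288) = -2197*(-1/288) = 2197/288 ≈ 7.6285)
I = 3 (I = -(-3)*(1 + 0*(5 + 1)) = -(-3)*(1 + 0*6) = -(-3)*(1 + 0) = -(-3) = -¼*(-12) = 3)
D(K, V) = 2197/288 - V
1/D(157, I) = 1/(2197/288 - 1*3) = 1/(2197/288 - 3) = 1/(1333/288) = 288/1333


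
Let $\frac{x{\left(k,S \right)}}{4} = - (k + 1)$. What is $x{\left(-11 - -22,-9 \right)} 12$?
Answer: $-576$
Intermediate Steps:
$x{\left(k,S \right)} = -4 - 4 k$ ($x{\left(k,S \right)} = 4 \left(- (k + 1)\right) = 4 \left(- (1 + k)\right) = 4 \left(-1 - k\right) = -4 - 4 k$)
$x{\left(-11 - -22,-9 \right)} 12 = \left(-4 - 4 \left(-11 - -22\right)\right) 12 = \left(-4 - 4 \left(-11 + 22\right)\right) 12 = \left(-4 - 44\right) 12 = \left(-48\right) 12 = -576$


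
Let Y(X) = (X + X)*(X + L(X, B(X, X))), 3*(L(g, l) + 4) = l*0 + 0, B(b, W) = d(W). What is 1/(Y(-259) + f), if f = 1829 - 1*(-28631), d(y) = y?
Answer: 1/166694 ≈ 5.9990e-6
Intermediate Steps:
f = 30460 (f = 1829 + 28631 = 30460)
B(b, W) = W
L(g, l) = -4 (L(g, l) = -4 + (l*0 + 0)/3 = -4 + (0 + 0)/3 = -4 + (1/3)*0 = -4 + 0 = -4)
Y(X) = 2*X*(-4 + X) (Y(X) = (X + X)*(X - 4) = (2*X)*(-4 + X) = 2*X*(-4 + X))
1/(Y(-259) + f) = 1/(2*(-259)*(-4 - 259) + 30460) = 1/(2*(-259)*(-263) + 30460) = 1/(136234 + 30460) = 1/166694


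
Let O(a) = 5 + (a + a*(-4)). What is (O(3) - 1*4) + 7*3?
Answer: 13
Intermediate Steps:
O(a) = 5 - 3*a (O(a) = 5 + (a - 4*a) = 5 - 3*a)
(O(3) - 1*4) + 7*3 = ((5 - 3*3) - 1*4) + 7*3 = ((5 - 9) - 4) + 21 = (-4 - 4) + 21 = -8 + 21 = 13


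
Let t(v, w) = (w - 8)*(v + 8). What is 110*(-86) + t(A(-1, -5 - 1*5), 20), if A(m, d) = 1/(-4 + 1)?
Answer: -9368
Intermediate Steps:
A(m, d) = -1/3 (A(m, d) = 1/(-3) = -1/3)
t(v, w) = (-8 + w)*(8 + v)
110*(-86) + t(A(-1, -5 - 1*5), 20) = 110*(-86) + (-64 - 8*(-1/3) + 8*20 - 1/3*20) = -9460 + (-64 + 8/3 + 160 - 20/3) = -9460 + 92 = -9368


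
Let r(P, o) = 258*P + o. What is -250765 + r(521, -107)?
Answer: -116454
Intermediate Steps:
r(P, o) = o + 258*P
-250765 + r(521, -107) = -250765 + (-107 + 258*521) = -250765 + (-107 + 134418) = -250765 + 134311 = -116454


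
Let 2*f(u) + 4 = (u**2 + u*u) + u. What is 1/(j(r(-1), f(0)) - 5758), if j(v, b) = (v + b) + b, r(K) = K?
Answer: -1/5763 ≈ -0.00017352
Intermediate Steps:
f(u) = -2 + u**2 + u/2 (f(u) = -2 + ((u**2 + u*u) + u)/2 = -2 + ((u**2 + u**2) + u)/2 = -2 + (2*u**2 + u)/2 = -2 + (u + 2*u**2)/2 = -2 + (u**2 + u/2) = -2 + u**2 + u/2)
j(v, b) = v + 2*b (j(v, b) = (b + v) + b = v + 2*b)
1/(j(r(-1), f(0)) - 5758) = 1/((-1 + 2*(-2 + 0**2 + (1/2)*0)) - 5758) = 1/((-1 + 2*(-2 + 0 + 0)) - 5758) = 1/((-1 + 2*(-2)) - 5758) = 1/((-1 - 4) - 5758) = 1/(-5 - 5758) = 1/(-5763) = -1/5763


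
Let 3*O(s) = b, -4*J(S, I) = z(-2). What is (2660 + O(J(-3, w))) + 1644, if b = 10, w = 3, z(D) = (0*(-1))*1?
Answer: 12922/3 ≈ 4307.3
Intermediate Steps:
z(D) = 0 (z(D) = 0*1 = 0)
J(S, I) = 0 (J(S, I) = -¼*0 = 0)
O(s) = 10/3 (O(s) = (⅓)*10 = 10/3)
(2660 + O(J(-3, w))) + 1644 = (2660 + 10/3) + 1644 = 7990/3 + 1644 = 12922/3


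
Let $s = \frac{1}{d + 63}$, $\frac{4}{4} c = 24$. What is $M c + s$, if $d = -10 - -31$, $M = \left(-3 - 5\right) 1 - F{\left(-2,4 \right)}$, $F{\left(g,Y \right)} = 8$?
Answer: $- \frac{32255}{84} \approx -383.99$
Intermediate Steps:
$c = 24$
$M = -16$ ($M = \left(-3 - 5\right) 1 - 8 = \left(-8\right) 1 - 8 = -8 - 8 = -16$)
$d = 21$ ($d = -10 + 31 = 21$)
$s = \frac{1}{84}$ ($s = \frac{1}{21 + 63} = \frac{1}{84} \approx 0.011905$)
$M c + s = \left(-16\right) 24 + \frac{1}{84} = -384 + \frac{1}{84} = - \frac{32255}{84}$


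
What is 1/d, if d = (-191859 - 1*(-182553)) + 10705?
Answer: 1/1399 ≈ 0.00071480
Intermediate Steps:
d = 1399 (d = (-191859 + 182553) + 10705 = -9306 + 10705 = 1399)
1/d = 1/1399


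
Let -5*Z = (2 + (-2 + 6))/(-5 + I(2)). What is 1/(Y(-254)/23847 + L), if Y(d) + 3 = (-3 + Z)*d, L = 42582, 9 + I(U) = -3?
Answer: 675665/28771188027 ≈ 2.3484e-5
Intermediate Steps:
I(U) = -12 (I(U) = -9 - 3 = -12)
Z = 6/85 (Z = -(2 + (-2 + 6))/(5*(-5 - 12)) = -(2 + 4)/(5*(-17)) = -6*(-1)/(5*17) = -⅕*(-6/17) = 6/85 ≈ 0.070588)
Y(d) = -3 - 249*d/85 (Y(d) = -3 + (-3 + 6/85)*d = -3 - 249*d/85)
1/(Y(-254)/23847 + L) = 1/((-3 - 249/85*(-254))/23847 + 42582) = 1/((-3 + 63246/85)*(1/23847) + 42582) = 1/((62991/85)*(1/23847) + 42582) = 1/(20997/675665 + 42582) = 1/(28771188027/675665) = 675665/28771188027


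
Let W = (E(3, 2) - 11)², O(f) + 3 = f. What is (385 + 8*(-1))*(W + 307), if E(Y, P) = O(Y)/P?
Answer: 161356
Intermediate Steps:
O(f) = -3 + f
E(Y, P) = (-3 + Y)/P
W = 121 (W = ((-3 + 3)/2 - 11)² = ((½)*0 - 11)² = (0 - 11)² = (-11)² = 121)
(385 + 8*(-1))*(W + 307) = (385 + 8*(-1))*(121 + 307) = (385 - 8)*428 = 377*428 = 161356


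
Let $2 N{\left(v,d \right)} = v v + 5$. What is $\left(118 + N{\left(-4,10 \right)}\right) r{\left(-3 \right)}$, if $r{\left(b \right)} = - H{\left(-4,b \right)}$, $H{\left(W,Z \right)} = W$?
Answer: $514$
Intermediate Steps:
$N{\left(v,d \right)} = \frac{5}{2} + \frac{v^{2}}{2}$ ($N{\left(v,d \right)} = \frac{v v + 5}{2} = \frac{v^{2} + 5}{2} = \frac{5 + v^{2}}{2} = \frac{5}{2} + \frac{v^{2}}{2}$)
$r{\left(b \right)} = 4$ ($r{\left(b \right)} = \left(-1\right) \left(-4\right) = 4$)
$\left(118 + N{\left(-4,10 \right)}\right) r{\left(-3 \right)} = \left(118 + \left(\frac{5}{2} + \frac{\left(-4\right)^{2}}{2}\right)\right) 4 = \left(118 + \left(\frac{5}{2} + \frac{1}{2} \cdot 16\right)\right) 4 = \left(118 + \left(\frac{5}{2} + 8\right)\right) 4 = \left(118 + \frac{21}{2}\right) 4 = \frac{257}{2} \cdot 4 = 514$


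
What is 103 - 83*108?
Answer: -8861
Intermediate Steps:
103 - 83*108 = 103 - 8964 = -8861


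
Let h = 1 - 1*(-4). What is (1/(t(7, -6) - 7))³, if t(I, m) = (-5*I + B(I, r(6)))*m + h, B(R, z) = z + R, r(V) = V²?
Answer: -1/125000 ≈ -8.0000e-6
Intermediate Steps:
B(R, z) = R + z
h = 5 (h = 1 + 4 = 5)
t(I, m) = 5 + m*(36 - 4*I) (t(I, m) = (-5*I + (I + 6²))*m + 5 = (-5*I + (I + 36))*m + 5 = (-5*I + (36 + I))*m + 5 = (36 - 4*I)*m + 5 = m*(36 - 4*I) + 5 = 5 + m*(36 - 4*I))
(1/(t(7, -6) - 7))³ = (1/((5 + 36*(-6) - 4*7*(-6)) - 7))³ = (1/((5 - 216 + 168) - 7))³ = (1/(-43 - 7))³ = (1/(-50))³ = (-1/50)³ = -1/125000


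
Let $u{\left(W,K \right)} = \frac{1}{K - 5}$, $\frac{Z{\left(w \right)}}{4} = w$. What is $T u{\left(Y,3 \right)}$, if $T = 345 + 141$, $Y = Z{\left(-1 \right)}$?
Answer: $-243$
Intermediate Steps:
$Z{\left(w \right)} = 4 w$
$Y = -4$ ($Y = 4 \left(-1\right) = -4$)
$u{\left(W,K \right)} = \frac{1}{-5 + K}$
$T = 486$
$T u{\left(Y,3 \right)} = \frac{486}{-5 + 3} = \frac{486}{-2} = 486 \left(- \frac{1}{2}\right) = -243$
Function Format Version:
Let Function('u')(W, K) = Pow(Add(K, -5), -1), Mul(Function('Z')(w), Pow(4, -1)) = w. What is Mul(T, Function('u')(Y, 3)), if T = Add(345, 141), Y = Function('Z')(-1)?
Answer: -243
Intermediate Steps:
Function('Z')(w) = Mul(4, w)
Y = -4 (Y = Mul(4, -1) = -4)
Function('u')(W, K) = Pow(Add(-5, K), -1)
T = 486
Mul(T, Function('u')(Y, 3)) = Mul(486, Pow(Add(-5, 3), -1)) = Mul(486, Pow(-2, -1)) = Mul(486, Rational(-1, 2)) = -243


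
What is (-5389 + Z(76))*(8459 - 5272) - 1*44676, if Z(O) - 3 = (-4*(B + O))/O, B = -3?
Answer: -327219953/19 ≈ -1.7222e+7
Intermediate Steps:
Z(O) = 3 + (12 - 4*O)/O (Z(O) = 3 + (-4*(-3 + O))/O = 3 + (12 - 4*O)/O)
(-5389 + Z(76))*(8459 - 5272) - 1*44676 = (-5389 + (12 - 1*76)/76)*(8459 - 5272) - 1*44676 = (-5389 + (12 - 76)/76)*3187 - 44676 = (-5389 + (1/76)*(-64))*3187 - 44676 = (-5389 - 16/19)*3187 - 44676 = -102407/19*3187 - 44676 = -326371109/19 - 44676 = -327219953/19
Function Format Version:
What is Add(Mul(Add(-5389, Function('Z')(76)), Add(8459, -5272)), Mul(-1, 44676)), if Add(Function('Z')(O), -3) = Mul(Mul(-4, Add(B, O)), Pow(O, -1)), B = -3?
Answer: Rational(-327219953, 19) ≈ -1.7222e+7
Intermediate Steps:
Function('Z')(O) = Add(3, Mul(Pow(O, -1), Add(12, Mul(-4, O)))) (Function('Z')(O) = Add(3, Mul(Mul(-4, Add(-3, O)), Pow(O, -1))) = Add(3, Mul(Add(12, Mul(-4, O)), Pow(O, -1))) = Add(3, Mul(Pow(O, -1), Add(12, Mul(-4, O)))))
Add(Mul(Add(-5389, Function('Z')(76)), Add(8459, -5272)), Mul(-1, 44676)) = Add(Mul(Add(-5389, Mul(Pow(76, -1), Add(12, Mul(-1, 76)))), Add(8459, -5272)), Mul(-1, 44676)) = Add(Mul(Add(-5389, Mul(Rational(1, 76), Add(12, -76))), 3187), -44676) = Add(Mul(Add(-5389, Mul(Rational(1, 76), -64)), 3187), -44676) = Add(Mul(Add(-5389, Rational(-16, 19)), 3187), -44676) = Add(Mul(Rational(-102407, 19), 3187), -44676) = Add(Rational(-326371109, 19), -44676) = Rational(-327219953, 19)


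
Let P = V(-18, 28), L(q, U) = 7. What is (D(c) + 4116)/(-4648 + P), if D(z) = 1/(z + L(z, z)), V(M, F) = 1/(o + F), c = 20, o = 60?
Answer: -9779704/11043621 ≈ -0.88555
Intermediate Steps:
V(M, F) = 1/(60 + F)
D(z) = 1/(7 + z) (D(z) = 1/(z + 7) = 1/(7 + z))
P = 1/88 (P = 1/(60 + 28) = 1/88 ≈ 0.011364)
(D(c) + 4116)/(-4648 + P) = (1/(7 + 20) + 4116)/(-4648 + 1/88) = (1/27 + 4116)/(-409023/88) = (1/27 + 4116)*(-88/409023) = (111133/27)*(-88/409023) = -9779704/11043621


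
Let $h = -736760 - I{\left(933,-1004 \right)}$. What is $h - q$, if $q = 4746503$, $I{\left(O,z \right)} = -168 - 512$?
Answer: $-5482583$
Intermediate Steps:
$I{\left(O,z \right)} = -680$ ($I{\left(O,z \right)} = -168 - 512 = -680$)
$h = -736080$ ($h = -736760 - -680 = -736760 + 680 = -736080$)
$h - q = -736080 - 4746503 = -5482583$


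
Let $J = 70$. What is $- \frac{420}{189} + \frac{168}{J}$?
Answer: $\frac{8}{45} \approx 0.17778$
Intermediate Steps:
$- \frac{420}{189} + \frac{168}{J} = - \frac{420}{189} + \frac{168}{70} = \left(-420\right) \frac{1}{189} + 168 \cdot \frac{1}{70} = - \frac{20}{9} + \frac{12}{5} = \frac{8}{45}$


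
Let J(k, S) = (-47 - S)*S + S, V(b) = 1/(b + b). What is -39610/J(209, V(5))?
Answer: 3961000/461 ≈ 8592.2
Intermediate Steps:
V(b) = 1/(2*b)
J(k, S) = S + S*(-47 - S) (J(k, S) = S*(-47 - S) + S = S + S*(-47 - S))
-39610/J(209, V(5)) = -39610*(-10/(46 + (1/2)/5)) = -39610*(-10/(46 + (1/2)*(1/5))) = -39610*(-10/(46 + 1/10)) = -39610/((-1*1/10*461/10)) = -39610/(-461/100) = -39610*(-100/461) = 3961000/461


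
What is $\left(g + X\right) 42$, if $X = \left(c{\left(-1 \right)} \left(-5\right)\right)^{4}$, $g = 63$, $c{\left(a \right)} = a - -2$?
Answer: $28896$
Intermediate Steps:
$c{\left(a \right)} = 2 + a$ ($c{\left(a \right)} = a + 2 = 2 + a$)
$X = 625$ ($X = \left(\left(2 - 1\right) \left(-5\right)\right)^{4} = \left(1 \left(-5\right)\right)^{4} = \left(-5\right)^{4} = 625$)
$\left(g + X\right) 42 = \left(63 + 625\right) 42 = 688 \cdot 42 = 28896$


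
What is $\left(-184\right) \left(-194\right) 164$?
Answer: $5854144$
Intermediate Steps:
$\left(-184\right) \left(-194\right) 164 = 35696 \cdot 164 = 5854144$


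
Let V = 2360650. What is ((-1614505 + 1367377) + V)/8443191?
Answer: 2113522/8443191 ≈ 0.25032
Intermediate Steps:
((-1614505 + 1367377) + V)/8443191 = ((-1614505 + 1367377) + 2360650)/8443191 = (-247128 + 2360650)*(1/8443191) = 2113522*(1/8443191) = 2113522/8443191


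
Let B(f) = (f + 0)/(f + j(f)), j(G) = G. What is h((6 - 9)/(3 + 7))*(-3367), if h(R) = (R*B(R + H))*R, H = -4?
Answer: -30303/200 ≈ -151.51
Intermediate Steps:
B(f) = ½ (B(f) = (f + 0)/(f + f) = f/((2*f)) = f*(1/(2*f)) = ½)
h(R) = R²/2 (h(R) = (R*(½))*R = (R/2)*R = R²/2)
h((6 - 9)/(3 + 7))*(-3367) = (((6 - 9)/(3 + 7))²/2)*(-3367) = ((-3/10)²/2)*(-3367) = ((½)*(9/100))*(-3367) = (9/200)*(-3367) = -30303/200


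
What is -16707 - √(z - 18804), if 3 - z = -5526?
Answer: -16707 - 15*I*√59 ≈ -16707.0 - 115.22*I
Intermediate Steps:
z = 5529 (z = 3 - 1*(-5526) = 3 + 5526 = 5529)
-16707 - √(z - 18804) = -16707 - √(5529 - 18804) = -16707 - √(-13275) = -16707 - 15*I*√59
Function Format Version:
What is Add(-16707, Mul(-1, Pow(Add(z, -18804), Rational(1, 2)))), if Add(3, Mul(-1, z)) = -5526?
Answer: Add(-16707, Mul(-15, I, Pow(59, Rational(1, 2)))) ≈ Add(-16707., Mul(-115.22, I))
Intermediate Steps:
z = 5529 (z = Add(3, Mul(-1, -5526)) = Add(3, 5526) = 5529)
Add(-16707, Mul(-1, Pow(Add(z, -18804), Rational(1, 2)))) = Add(-16707, Mul(-1, Pow(Add(5529, -18804), Rational(1, 2)))) = Add(-16707, Mul(-1, Pow(-13275, Rational(1, 2)))) = Add(-16707, Mul(-1, Mul(15, I, Pow(59, Rational(1, 2))))) = Add(-16707, Mul(-15, I, Pow(59, Rational(1, 2))))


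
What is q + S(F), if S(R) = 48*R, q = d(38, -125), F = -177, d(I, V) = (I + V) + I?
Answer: -8545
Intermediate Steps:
d(I, V) = V + 2*I
q = -49 (q = -125 + 2*38 = -125 + 76 = -49)
q + S(F) = -49 + 48*(-177) = -49 - 8496 = -8545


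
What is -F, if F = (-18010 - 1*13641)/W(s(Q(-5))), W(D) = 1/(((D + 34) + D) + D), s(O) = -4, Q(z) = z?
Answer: 696322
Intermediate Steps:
W(D) = 1/(34 + 3*D) (W(D) = 1/(((34 + D) + D) + D) = 1/((34 + 2*D) + D) = 1/(34 + 3*D))
F = -696322 (F = (-18010 - 1*13641)/(1/(34 + 3*(-4))) = (-18010 - 13641)/(1/(34 - 12)) = -31651/(1/22) = -31651/1/22 = -31651*22 = -696322)
-F = -1*(-696322) = 696322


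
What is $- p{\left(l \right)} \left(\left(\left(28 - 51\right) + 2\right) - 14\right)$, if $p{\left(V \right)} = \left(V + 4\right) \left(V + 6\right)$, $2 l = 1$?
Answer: $\frac{4095}{4} \approx 1023.8$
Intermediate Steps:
$l = \frac{1}{2}$ ($l = \frac{1}{2} \cdot 1 = \frac{1}{2} \approx 0.5$)
$p{\left(V \right)} = \left(4 + V\right) \left(6 + V\right)$
$- p{\left(l \right)} \left(\left(\left(28 - 51\right) + 2\right) - 14\right) = - \left(24 + \left(\frac{1}{2}\right)^{2} + 10 \cdot \frac{1}{2}\right) \left(\left(\left(28 - 51\right) + 2\right) - 14\right) = - \left(24 + \frac{1}{4} + 5\right) \left(\left(-23 + 2\right) - 14\right) = - \frac{117 \left(-21 - 14\right)}{4} = - \frac{117 \left(-35\right)}{4} = \left(-1\right) \left(- \frac{4095}{4}\right) = \frac{4095}{4}$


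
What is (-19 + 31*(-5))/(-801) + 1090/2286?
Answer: 70603/101727 ≈ 0.69404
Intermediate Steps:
(-19 + 31*(-5))/(-801) + 1090/2286 = (-19 - 155)*(-1/801) + 1090*(1/2286) = -174*(-1/801) + 545/1143 = 58/267 + 545/1143 = 70603/101727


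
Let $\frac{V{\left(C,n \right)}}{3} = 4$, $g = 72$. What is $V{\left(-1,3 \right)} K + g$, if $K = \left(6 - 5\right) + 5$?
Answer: $144$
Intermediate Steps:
$V{\left(C,n \right)} = 12$ ($V{\left(C,n \right)} = 3 \cdot 4 = 12$)
$K = 6$ ($K = 1 + 5 = 6$)
$V{\left(-1,3 \right)} K + g = 12 \cdot 6 + 72 = 72 + 72 = 144$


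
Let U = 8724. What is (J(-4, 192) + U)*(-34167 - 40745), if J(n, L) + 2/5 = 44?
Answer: -3283992256/5 ≈ -6.5680e+8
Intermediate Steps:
J(n, L) = 218/5 (J(n, L) = -⅖ + 44 = 218/5)
(J(-4, 192) + U)*(-34167 - 40745) = (218/5 + 8724)*(-34167 - 40745) = (43838/5)*(-74912) = -3283992256/5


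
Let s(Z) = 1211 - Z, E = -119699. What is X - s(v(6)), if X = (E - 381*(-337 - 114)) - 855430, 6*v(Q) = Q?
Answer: -804508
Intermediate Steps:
v(Q) = Q/6
X = -803298 (X = (-119699 - 381*(-337 - 114)) - 855430 = (-119699 - 381*(-451)) - 855430 = (-119699 + 171831) - 855430 = 52132 - 855430 = -803298)
X - s(v(6)) = -803298 - (1211 - 6/6) = -803298 - (1211 - 1*1) = -803298 - (1211 - 1) = -803298 - 1*1210 = -803298 - 1210 = -804508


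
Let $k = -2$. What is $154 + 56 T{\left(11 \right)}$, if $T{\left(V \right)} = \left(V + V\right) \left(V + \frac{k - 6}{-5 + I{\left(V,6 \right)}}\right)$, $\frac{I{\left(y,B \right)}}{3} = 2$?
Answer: $3850$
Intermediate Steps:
$I{\left(y,B \right)} = 6$ ($I{\left(y,B \right)} = 3 \cdot 2 = 6$)
$T{\left(V \right)} = 2 V \left(-8 + V\right)$ ($T{\left(V \right)} = \left(V + V\right) \left(V + \frac{-2 - 6}{-5 + 6}\right) = 2 V \left(V - \frac{8}{1}\right) = 2 V \left(V - 8\right) = 2 V \left(-8 + V\right)$)
$154 + 56 T{\left(11 \right)} = 154 + 56 \cdot 2 \cdot 11 \left(-8 + 11\right) = 154 + 56 \cdot 2 \cdot 11 \cdot 3 = 154 + 56 \cdot 66 = 154 + 3696 = 3850$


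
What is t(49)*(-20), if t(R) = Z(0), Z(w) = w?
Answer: 0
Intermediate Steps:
t(R) = 0
t(49)*(-20) = 0*(-20) = 0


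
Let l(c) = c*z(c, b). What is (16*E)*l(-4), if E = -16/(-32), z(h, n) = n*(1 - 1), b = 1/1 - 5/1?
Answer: 0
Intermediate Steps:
b = -4 (b = 1*1 - 5*1 = 1 - 5 = -4)
z(h, n) = 0 (z(h, n) = n*0 = 0)
l(c) = 0 (l(c) = c*0 = 0)
E = ½ (E = -16*(-1/32) = ½ ≈ 0.50000)
(16*E)*l(-4) = (16*(½))*0 = 8*0 = 0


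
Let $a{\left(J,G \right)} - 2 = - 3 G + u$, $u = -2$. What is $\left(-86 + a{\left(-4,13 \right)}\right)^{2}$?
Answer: $15625$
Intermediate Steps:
$a{\left(J,G \right)} = - 3 G$ ($a{\left(J,G \right)} = 2 - \left(2 + 3 G\right) = - 3 G$)
$\left(-86 + a{\left(-4,13 \right)}\right)^{2} = \left(-86 - 39\right)^{2} = \left(-125\right)^{2} = 15625$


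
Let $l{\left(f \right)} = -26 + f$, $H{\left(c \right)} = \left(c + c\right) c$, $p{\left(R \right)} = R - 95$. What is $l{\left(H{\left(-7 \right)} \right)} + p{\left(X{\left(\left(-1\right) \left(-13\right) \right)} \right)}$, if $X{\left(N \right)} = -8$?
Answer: $-31$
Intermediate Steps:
$p{\left(R \right)} = -95 + R$ ($p{\left(R \right)} = R - 95 = -95 + R$)
$H{\left(c \right)} = 2 c^{2}$ ($H{\left(c \right)} = 2 c c = 2 c^{2}$)
$l{\left(H{\left(-7 \right)} \right)} + p{\left(X{\left(\left(-1\right) \left(-13\right) \right)} \right)} = \left(-26 + 2 \left(-7\right)^{2}\right) - 103 = \left(-26 + 2 \cdot 49\right) - 103 = \left(-26 + 98\right) - 103 = 72 - 103 = -31$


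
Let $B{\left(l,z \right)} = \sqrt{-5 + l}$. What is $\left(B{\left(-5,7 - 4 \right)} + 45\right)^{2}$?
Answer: $\left(45 + i \sqrt{10}\right)^{2} \approx 2015.0 + 284.6 i$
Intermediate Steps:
$\left(B{\left(-5,7 - 4 \right)} + 45\right)^{2} = \left(\sqrt{-5 - 5} + 45\right)^{2} = \left(\sqrt{-10} + 45\right)^{2} = \left(i \sqrt{10} + 45\right)^{2} = \left(45 + i \sqrt{10}\right)^{2}$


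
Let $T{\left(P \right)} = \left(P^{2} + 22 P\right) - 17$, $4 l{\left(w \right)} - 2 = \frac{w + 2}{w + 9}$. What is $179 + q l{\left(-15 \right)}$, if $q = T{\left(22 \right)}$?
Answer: $\frac{9357}{8} \approx 1169.6$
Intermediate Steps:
$l{\left(w \right)} = \frac{1}{2} + \frac{2 + w}{4 \left(9 + w\right)}$ ($l{\left(w \right)} = \frac{1}{2} + \frac{\left(w + 2\right) \frac{1}{w + 9}}{4} = \frac{1}{2} + \frac{\left(2 + w\right) \frac{1}{9 + w}}{4} = \frac{1}{2} + \frac{\frac{1}{9 + w} \left(2 + w\right)}{4} = \frac{1}{2} + \frac{2 + w}{4 \left(9 + w\right)}$)
$T{\left(P \right)} = -17 + P^{2} + 22 P$
$q = 951$ ($q = -17 + 22^{2} + 22 \cdot 22 = -17 + 484 + 484 = 951$)
$179 + q l{\left(-15 \right)} = 179 + 951 \frac{20 + 3 \left(-15\right)}{4 \left(9 - 15\right)} = 179 + 951 \frac{20 - 45}{4 \left(-6\right)} = 179 + 951 \cdot \frac{1}{4} \left(- \frac{1}{6}\right) \left(-25\right) = 179 + 951 \cdot \frac{25}{24} = 179 + \frac{7925}{8} = \frac{9357}{8}$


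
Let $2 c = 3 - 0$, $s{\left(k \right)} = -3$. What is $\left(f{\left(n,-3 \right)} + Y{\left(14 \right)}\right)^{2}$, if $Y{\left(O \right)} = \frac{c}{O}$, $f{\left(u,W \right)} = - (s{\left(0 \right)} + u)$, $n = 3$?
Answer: $\frac{9}{784} \approx 0.01148$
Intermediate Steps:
$c = \frac{3}{2}$ ($c = \frac{3 - 0}{2} = \frac{3 + 0}{2} = \frac{1}{2} \cdot 3 = \frac{3}{2} \approx 1.5$)
$f{\left(u,W \right)} = 3 - u$ ($f{\left(u,W \right)} = - (-3 + u) = 3 - u$)
$Y{\left(O \right)} = \frac{3}{2 O}$
$\left(f{\left(n,-3 \right)} + Y{\left(14 \right)}\right)^{2} = \left(\left(3 - 3\right) + \frac{3}{2 \cdot 14}\right)^{2} = \left(\left(3 - 3\right) + \frac{3}{2} \cdot \frac{1}{14}\right)^{2} = \left(0 + \frac{3}{28}\right)^{2} = \left(\frac{3}{28}\right)^{2} = \frac{9}{784}$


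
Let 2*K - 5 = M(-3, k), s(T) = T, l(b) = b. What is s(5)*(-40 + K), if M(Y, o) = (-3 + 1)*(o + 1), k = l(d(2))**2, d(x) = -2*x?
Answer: -545/2 ≈ -272.50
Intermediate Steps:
k = 16 (k = (-2*2)**2 = (-4)**2 = 16)
M(Y, o) = -2 - 2*o (M(Y, o) = -2*(1 + o) = -2 - 2*o)
K = -29/2 (K = 5/2 + (-2 - 2*16)/2 = 5/2 + (-2 - 32)/2 = 5/2 + (1/2)*(-34) = 5/2 - 17 = -29/2 ≈ -14.500)
s(5)*(-40 + K) = 5*(-40 - 29/2) = 5*(-109/2) = -545/2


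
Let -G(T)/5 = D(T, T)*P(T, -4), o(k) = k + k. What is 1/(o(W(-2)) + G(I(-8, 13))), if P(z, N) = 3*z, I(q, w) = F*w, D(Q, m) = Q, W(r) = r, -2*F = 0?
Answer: -¼ ≈ -0.25000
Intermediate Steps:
F = 0 (F = -½*0 = 0)
o(k) = 2*k
I(q, w) = 0 (I(q, w) = 0*w = 0)
G(T) = -15*T² (G(T) = -5*T*3*T = -15*T²)
1/(o(W(-2)) + G(I(-8, 13))) = 1/(2*(-2) - 15*0²) = 1/(-4 - 15*0) = 1/(-4 + 0) = 1/(-4) = -¼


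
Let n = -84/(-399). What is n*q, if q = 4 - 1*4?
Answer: 0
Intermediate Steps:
q = 0 (q = 4 - 4 = 0)
n = 4/19 (n = -84*(-1/399) = 4/19 ≈ 0.21053)
n*q = (4/19)*0 = 0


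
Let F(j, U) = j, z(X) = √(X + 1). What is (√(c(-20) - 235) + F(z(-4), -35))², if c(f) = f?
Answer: -258 - 6*√85 ≈ -313.32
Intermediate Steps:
z(X) = √(1 + X)
(√(c(-20) - 235) + F(z(-4), -35))² = (√(-20 - 235) + √(1 - 4))² = (√(-255) + √(-3))² = (I*√255 + I*√3)² = (I*√3 + I*√255)²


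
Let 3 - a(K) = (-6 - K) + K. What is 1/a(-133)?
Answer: 1/9 ≈ 0.11111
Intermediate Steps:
a(K) = 9 (a(K) = 3 - ((-6 - K) + K) = 3 - 1*(-6) = 3 + 6 = 9)
1/a(-133) = 1/9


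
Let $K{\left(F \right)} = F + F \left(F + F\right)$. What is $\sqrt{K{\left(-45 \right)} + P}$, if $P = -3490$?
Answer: $\sqrt{515} \approx 22.694$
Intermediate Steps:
$K{\left(F \right)} = F + 2 F^{2}$ ($K{\left(F \right)} = F + F 2 F = F + 2 F^{2}$)
$\sqrt{K{\left(-45 \right)} + P} = \sqrt{- 45 \left(1 + 2 \left(-45\right)\right) - 3490} = \sqrt{- 45 \left(1 - 90\right) - 3490} = \sqrt{\left(-45\right) \left(-89\right) - 3490} = \sqrt{4005 - 3490} = \sqrt{515}$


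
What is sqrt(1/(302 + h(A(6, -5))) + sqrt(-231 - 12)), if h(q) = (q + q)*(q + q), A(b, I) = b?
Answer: sqrt(446 + 1790244*I*sqrt(3))/446 ≈ 2.792 + 2.7916*I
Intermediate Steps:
h(q) = 4*q**2 (h(q) = (2*q)*(2*q) = 4*q**2)
sqrt(1/(302 + h(A(6, -5))) + sqrt(-231 - 12)) = sqrt(1/(302 + 4*6**2) + sqrt(-231 - 12)) = sqrt(1/(302 + 4*36) + sqrt(-243)) = sqrt(1/(302 + 144) + 9*I*sqrt(3)) = sqrt(1/446 + 9*I*sqrt(3))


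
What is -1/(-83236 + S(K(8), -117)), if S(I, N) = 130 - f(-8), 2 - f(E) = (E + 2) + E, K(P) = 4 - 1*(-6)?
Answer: 1/83122 ≈ 1.2031e-5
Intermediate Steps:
K(P) = 10 (K(P) = 4 + 6 = 10)
f(E) = -2*E (f(E) = 2 - ((E + 2) + E) = 2 - ((2 + E) + E) = 2 - (2 + 2*E) = 2 + (-2 - 2*E) = -2*E)
S(I, N) = 114 (S(I, N) = 130 - (-2)*(-8) = 130 - 1*16 = 130 - 16 = 114)
-1/(-83236 + S(K(8), -117)) = -1/(-83236 + 114) = -1/(-83122) = -1*(-1/83122) = 1/83122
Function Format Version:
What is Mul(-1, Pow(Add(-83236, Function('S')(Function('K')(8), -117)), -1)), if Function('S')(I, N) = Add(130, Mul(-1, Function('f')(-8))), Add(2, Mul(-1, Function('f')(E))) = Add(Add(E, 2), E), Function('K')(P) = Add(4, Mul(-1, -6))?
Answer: Rational(1, 83122) ≈ 1.2031e-5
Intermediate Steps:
Function('K')(P) = 10 (Function('K')(P) = Add(4, 6) = 10)
Function('f')(E) = Mul(-2, E) (Function('f')(E) = Add(2, Mul(-1, Add(Add(E, 2), E))) = Add(2, Mul(-1, Add(Add(2, E), E))) = Add(2, Mul(-1, Add(2, Mul(2, E)))) = Add(2, Add(-2, Mul(-2, E))) = Mul(-2, E))
Function('S')(I, N) = 114 (Function('S')(I, N) = Add(130, Mul(-1, Mul(-2, -8))) = Add(130, Mul(-1, 16)) = Add(130, -16) = 114)
Mul(-1, Pow(Add(-83236, Function('S')(Function('K')(8), -117)), -1)) = Mul(-1, Pow(Add(-83236, 114), -1)) = Mul(-1, Pow(-83122, -1)) = Mul(-1, Rational(-1, 83122)) = Rational(1, 83122)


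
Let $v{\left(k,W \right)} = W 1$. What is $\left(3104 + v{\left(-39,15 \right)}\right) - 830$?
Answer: $2289$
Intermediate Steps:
$v{\left(k,W \right)} = W$
$\left(3104 + v{\left(-39,15 \right)}\right) - 830 = \left(3104 + 15\right) - 830 = 3119 - 830 = 2289$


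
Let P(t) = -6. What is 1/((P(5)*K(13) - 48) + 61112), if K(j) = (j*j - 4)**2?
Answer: -1/102286 ≈ -9.7765e-6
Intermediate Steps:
K(j) = (-4 + j**2)**2 (K(j) = (j**2 - 4)**2 = (-4 + j**2)**2)
1/((P(5)*K(13) - 48) + 61112) = 1/((-6*(-4 + 13**2)**2 - 48) + 61112) = 1/((-6*(-4 + 169)**2 - 48) + 61112) = 1/((-6*165**2 - 48) + 61112) = 1/((-6*27225 - 48) + 61112) = 1/((-163350 - 48) + 61112) = 1/(-163398 + 61112) = 1/(-102286) = -1/102286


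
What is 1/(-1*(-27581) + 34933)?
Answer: 1/62514 ≈ 1.5996e-5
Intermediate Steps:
1/(-1*(-27581) + 34933) = 1/(27581 + 34933) = 1/62514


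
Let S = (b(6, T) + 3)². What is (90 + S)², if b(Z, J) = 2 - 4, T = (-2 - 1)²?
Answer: 8281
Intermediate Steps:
T = 9 (T = (-3)² = 9)
b(Z, J) = -2
S = 1 (S = (-2 + 3)² = 1² = 1)
(90 + S)² = (90 + 1)² = 91² = 8281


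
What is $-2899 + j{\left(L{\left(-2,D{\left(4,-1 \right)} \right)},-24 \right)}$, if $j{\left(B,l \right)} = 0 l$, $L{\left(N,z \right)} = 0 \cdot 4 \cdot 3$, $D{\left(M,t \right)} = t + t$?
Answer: $-2899$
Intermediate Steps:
$D{\left(M,t \right)} = 2 t$
$L{\left(N,z \right)} = 0$ ($L{\left(N,z \right)} = 0 \cdot 3 = 0$)
$j{\left(B,l \right)} = 0$
$-2899 + j{\left(L{\left(-2,D{\left(4,-1 \right)} \right)},-24 \right)} = -2899 + 0 = -2899$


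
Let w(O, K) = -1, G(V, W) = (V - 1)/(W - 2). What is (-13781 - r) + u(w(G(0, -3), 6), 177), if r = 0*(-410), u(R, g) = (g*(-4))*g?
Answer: -139097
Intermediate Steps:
G(V, W) = (-1 + V)/(-2 + W)
u(R, g) = -4*g² (u(R, g) = (-4*g)*g = -4*g²)
r = 0
(-13781 - r) + u(w(G(0, -3), 6), 177) = (-13781 - 1*0) - 4*177² = (-13781 + 0) - 4*31329 = -13781 - 125316 = -139097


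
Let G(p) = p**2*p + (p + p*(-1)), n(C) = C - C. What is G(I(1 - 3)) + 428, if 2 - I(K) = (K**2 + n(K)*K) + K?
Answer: 428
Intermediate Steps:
n(C) = 0
I(K) = 2 - K - K**2 (I(K) = 2 - ((K**2 + 0*K) + K) = 2 - ((K**2 + 0) + K) = 2 - (K**2 + K) = 2 - (K + K**2) = 2 + (-K - K**2) = 2 - K - K**2)
G(p) = p**3 (G(p) = p**3 + (p - p) = p**3 + 0 = p**3)
G(I(1 - 3)) + 428 = (2 - (1 - 3) - (1 - 3)**2)**3 + 428 = (2 - 1*(-2) - 1*(-2)**2)**3 + 428 = (2 + 2 - 1*4)**3 + 428 = (2 + 2 - 4)**3 + 428 = 0**3 + 428 = 0 + 428 = 428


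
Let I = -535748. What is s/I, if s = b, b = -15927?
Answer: 15927/535748 ≈ 0.029729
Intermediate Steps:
s = -15927
s/I = -15927/(-535748) = -15927*(-1/535748) = 15927/535748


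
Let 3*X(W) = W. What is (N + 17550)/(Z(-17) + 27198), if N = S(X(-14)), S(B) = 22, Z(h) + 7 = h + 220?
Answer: 8786/13697 ≈ 0.64145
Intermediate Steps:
X(W) = W/3
Z(h) = 213 + h (Z(h) = -7 + (h + 220) = -7 + (220 + h) = 213 + h)
N = 22
(N + 17550)/(Z(-17) + 27198) = (22 + 17550)/((213 - 17) + 27198) = 17572/(196 + 27198) = 17572/27394 = 17572*(1/27394) = 8786/13697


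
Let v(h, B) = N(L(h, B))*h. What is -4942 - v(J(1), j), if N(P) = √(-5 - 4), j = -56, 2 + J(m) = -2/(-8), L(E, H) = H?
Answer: -4942 + 21*I/4 ≈ -4942.0 + 5.25*I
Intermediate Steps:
J(m) = -7/4 (J(m) = -2 - 2/(-8) = -2 - 2*(-⅛) = -2 + ¼ = -7/4)
N(P) = 3*I (N(P) = √(-9) = 3*I)
v(h, B) = 3*I*h (v(h, B) = (3*I)*h = 3*I*h)
-4942 - v(J(1), j) = -4942 - 3*I*(-7)/4 = -4942 - (-21)*I/4 = -4942 + 21*I/4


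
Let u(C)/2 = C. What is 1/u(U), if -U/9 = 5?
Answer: -1/90 ≈ -0.011111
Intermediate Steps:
U = -45 (U = -9*5 = -45)
u(C) = 2*C
1/u(U) = 1/(2*(-45)) = 1/(-90) = -1/90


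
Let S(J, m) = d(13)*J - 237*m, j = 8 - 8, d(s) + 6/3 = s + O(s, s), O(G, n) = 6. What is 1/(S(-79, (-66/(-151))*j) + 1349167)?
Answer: 1/1347824 ≈ 7.4194e-7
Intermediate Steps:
d(s) = 4 + s (d(s) = -2 + (s + 6) = -2 + (6 + s) = 4 + s)
j = 0
S(J, m) = -237*m + 17*J (S(J, m) = (4 + 13)*J - 237*m = 17*J - 237*m = -237*m + 17*J)
1/(S(-79, (-66/(-151))*j) + 1349167) = 1/((-237*(-66/(-151))*0 + 17*(-79)) + 1349167) = 1/((-237*(-66*(-1/151))*0 - 1343) + 1349167) = 1/((-15642*0/151 - 1343) + 1349167) = 1/((-237*0 - 1343) + 1349167) = 1/((0 - 1343) + 1349167) = 1/(-1343 + 1349167) = 1/1347824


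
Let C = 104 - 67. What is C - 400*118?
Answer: -47163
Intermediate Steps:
C = 37
C - 400*118 = 37 - 400*118 = 37 - 47200 = -47163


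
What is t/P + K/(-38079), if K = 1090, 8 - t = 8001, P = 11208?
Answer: -105527389/142263144 ≈ -0.74178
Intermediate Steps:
t = -7993 (t = 8 - 1*8001 = 8 - 8001 = -7993)
t/P + K/(-38079) = -7993/11208 + 1090/(-38079) = -7993*1/11208 + 1090*(-1/38079) = -7993/11208 - 1090/38079 = -105527389/142263144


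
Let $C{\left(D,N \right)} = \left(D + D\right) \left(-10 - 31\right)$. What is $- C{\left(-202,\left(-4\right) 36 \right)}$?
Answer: $-16564$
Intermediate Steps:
$C{\left(D,N \right)} = - 82 D$ ($C{\left(D,N \right)} = 2 D \left(-41\right) = - 82 D$)
$- C{\left(-202,\left(-4\right) 36 \right)} = - \left(-82\right) \left(-202\right) = \left(-1\right) 16564 = -16564$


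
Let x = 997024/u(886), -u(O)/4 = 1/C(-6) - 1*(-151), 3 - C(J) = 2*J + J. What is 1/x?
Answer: -793/1308594 ≈ -0.00060599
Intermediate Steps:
C(J) = 3 - 3*J (C(J) = 3 - (2*J + J) = 3 - 3*J)
u(O) = -12688/21 (u(O) = -4*(1/(3 - 3*(-6)) - 1*(-151)) = -4*(1/(3 + 18) + 151) = -4*(1/21 + 151) = -4*3172/21 = -12688/21)
x = -1308594/793 (x = 997024/(-12688/21) = 997024*(-21/12688) = -1308594/793 ≈ -1650.2)
1/x = 1/(-1308594/793) = -793/1308594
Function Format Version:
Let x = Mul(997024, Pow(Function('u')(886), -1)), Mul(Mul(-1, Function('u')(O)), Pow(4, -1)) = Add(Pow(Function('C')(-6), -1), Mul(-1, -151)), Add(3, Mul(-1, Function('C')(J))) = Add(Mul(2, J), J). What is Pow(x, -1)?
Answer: Rational(-793, 1308594) ≈ -0.00060599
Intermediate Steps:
Function('C')(J) = Add(3, Mul(-3, J)) (Function('C')(J) = Add(3, Mul(-1, Add(Mul(2, J), J))) = Add(3, Mul(-1, Mul(3, J))) = Add(3, Mul(-3, J)))
Function('u')(O) = Rational(-12688, 21) (Function('u')(O) = Mul(-4, Add(Pow(Add(3, Mul(-3, -6)), -1), Mul(-1, -151))) = Mul(-4, Add(Pow(Add(3, 18), -1), 151)) = Mul(-4, Add(Pow(21, -1), 151)) = Mul(-4, Add(Rational(1, 21), 151)) = Mul(-4, Rational(3172, 21)) = Rational(-12688, 21))
x = Rational(-1308594, 793) (x = Mul(997024, Pow(Rational(-12688, 21), -1)) = Mul(997024, Rational(-21, 12688)) = Rational(-1308594, 793) ≈ -1650.2)
Pow(x, -1) = Pow(Rational(-1308594, 793), -1) = Rational(-793, 1308594)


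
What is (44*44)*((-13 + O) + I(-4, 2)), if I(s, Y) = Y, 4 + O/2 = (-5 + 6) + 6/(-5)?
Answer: -187792/5 ≈ -37558.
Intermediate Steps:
O = -42/5 (O = -8 + 2*((-5 + 6) + 6/(-5)) = -8 + 2*(1 + 6*(-⅕)) = -8 + 2*(1 - 6/5) = -8 + 2*(-⅕) = -8 - ⅖ = -42/5 ≈ -8.4000)
(44*44)*((-13 + O) + I(-4, 2)) = (44*44)*((-13 - 42/5) + 2) = 1936*(-107/5 + 2) = 1936*(-97/5) = -187792/5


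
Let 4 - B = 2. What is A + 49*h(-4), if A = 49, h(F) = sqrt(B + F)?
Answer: 49 + 49*I*sqrt(2) ≈ 49.0 + 69.297*I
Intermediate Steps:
B = 2 (B = 4 - 1*2 = 4 - 2 = 2)
h(F) = sqrt(2 + F)
A + 49*h(-4) = 49 + 49*sqrt(2 - 4) = 49 + 49*sqrt(-2) = 49 + 49*(I*sqrt(2)) = 49 + 49*I*sqrt(2)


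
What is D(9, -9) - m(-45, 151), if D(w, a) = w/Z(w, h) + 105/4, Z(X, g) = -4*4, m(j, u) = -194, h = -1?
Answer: 3515/16 ≈ 219.69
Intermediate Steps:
Z(X, g) = -16
D(w, a) = 105/4 - w/16 (D(w, a) = w/(-16) + 105/4 = w*(-1/16) + 105*(¼) = -w/16 + 105/4 = 105/4 - w/16)
D(9, -9) - m(-45, 151) = (105/4 - 1/16*9) - 1*(-194) = (105/4 - 9/16) + 194 = 411/16 + 194 = 3515/16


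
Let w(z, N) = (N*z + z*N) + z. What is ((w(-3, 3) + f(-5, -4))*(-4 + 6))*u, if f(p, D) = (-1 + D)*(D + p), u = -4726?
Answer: -226848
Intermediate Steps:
w(z, N) = z + 2*N*z (w(z, N) = (N*z + N*z) + z = 2*N*z + z = z + 2*N*z)
((w(-3, 3) + f(-5, -4))*(-4 + 6))*u = ((-3*(1 + 2*3) + ((-4)**2 - 1*(-4) - 1*(-5) - 4*(-5)))*(-4 + 6))*(-4726) = ((-3*(1 + 6) + (16 + 4 + 5 + 20))*2)*(-4726) = ((-3*7 + 45)*2)*(-4726) = ((-21 + 45)*2)*(-4726) = (24*2)*(-4726) = 48*(-4726) = -226848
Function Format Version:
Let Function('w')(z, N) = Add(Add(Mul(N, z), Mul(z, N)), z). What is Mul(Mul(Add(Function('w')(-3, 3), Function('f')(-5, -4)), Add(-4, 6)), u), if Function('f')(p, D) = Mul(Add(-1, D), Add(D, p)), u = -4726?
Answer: -226848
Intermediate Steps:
Function('w')(z, N) = Add(z, Mul(2, N, z)) (Function('w')(z, N) = Add(Add(Mul(N, z), Mul(N, z)), z) = Add(Mul(2, N, z), z) = Add(z, Mul(2, N, z)))
Mul(Mul(Add(Function('w')(-3, 3), Function('f')(-5, -4)), Add(-4, 6)), u) = Mul(Mul(Add(Mul(-3, Add(1, Mul(2, 3))), Add(Pow(-4, 2), Mul(-1, -4), Mul(-1, -5), Mul(-4, -5))), Add(-4, 6)), -4726) = Mul(Mul(Add(Mul(-3, Add(1, 6)), Add(16, 4, 5, 20)), 2), -4726) = Mul(Mul(Add(Mul(-3, 7), 45), 2), -4726) = Mul(Mul(Add(-21, 45), 2), -4726) = Mul(Mul(24, 2), -4726) = Mul(48, -4726) = -226848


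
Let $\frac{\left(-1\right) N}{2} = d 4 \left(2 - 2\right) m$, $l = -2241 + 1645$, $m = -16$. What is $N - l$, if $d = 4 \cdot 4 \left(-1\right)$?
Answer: $596$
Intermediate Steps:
$l = -596$
$d = -16$ ($d = 16 \left(-1\right) = -16$)
$N = 0$ ($N = - 2 - 16 \cdot 4 \left(2 - 2\right) \left(-16\right) = - 2 - 16 \cdot 4 \cdot 0 \left(-16\right) = - 2 \left(-16\right) 0 \left(-16\right) = - 2 \cdot 0 \left(-16\right) = \left(-2\right) 0 = 0$)
$N - l = 0 - -596 = 0 + 596 = 596$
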